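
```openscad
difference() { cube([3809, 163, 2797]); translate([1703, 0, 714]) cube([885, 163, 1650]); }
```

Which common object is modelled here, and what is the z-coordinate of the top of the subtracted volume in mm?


A wall with a window opening. The window head height is 2364 mm.

A wall with a rectangular opening subtracted — a window. Sill at z = 714, opening 1650 mm tall, so the head is at 714 + 1650 = 2364 mm.


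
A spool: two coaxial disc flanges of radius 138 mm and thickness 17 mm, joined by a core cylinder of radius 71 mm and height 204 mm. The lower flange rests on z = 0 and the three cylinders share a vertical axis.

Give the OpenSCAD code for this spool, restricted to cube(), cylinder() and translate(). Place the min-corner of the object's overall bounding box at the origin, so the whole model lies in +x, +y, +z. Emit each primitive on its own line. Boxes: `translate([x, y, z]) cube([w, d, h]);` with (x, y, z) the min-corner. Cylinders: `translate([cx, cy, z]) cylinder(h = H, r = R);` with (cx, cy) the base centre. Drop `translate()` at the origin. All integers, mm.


translate([138, 138, 0]) cylinder(h = 17, r = 138);
translate([138, 138, 17]) cylinder(h = 204, r = 71);
translate([138, 138, 221]) cylinder(h = 17, r = 138);


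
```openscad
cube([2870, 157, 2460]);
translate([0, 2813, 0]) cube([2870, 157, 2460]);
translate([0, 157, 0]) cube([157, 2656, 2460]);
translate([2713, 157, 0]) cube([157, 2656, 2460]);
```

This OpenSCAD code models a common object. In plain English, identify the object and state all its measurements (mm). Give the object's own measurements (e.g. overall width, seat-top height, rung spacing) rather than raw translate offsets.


The wall frame of a small rectangular building: four walls, each 2460 mm tall and 157 mm thick, enclosing a footprint 2870 mm (x) by 2970 mm (y) outside-to-outside, with no floor or roof. The front and back walls (the −y and +y sides) span the full width; the two side walls fit between them.


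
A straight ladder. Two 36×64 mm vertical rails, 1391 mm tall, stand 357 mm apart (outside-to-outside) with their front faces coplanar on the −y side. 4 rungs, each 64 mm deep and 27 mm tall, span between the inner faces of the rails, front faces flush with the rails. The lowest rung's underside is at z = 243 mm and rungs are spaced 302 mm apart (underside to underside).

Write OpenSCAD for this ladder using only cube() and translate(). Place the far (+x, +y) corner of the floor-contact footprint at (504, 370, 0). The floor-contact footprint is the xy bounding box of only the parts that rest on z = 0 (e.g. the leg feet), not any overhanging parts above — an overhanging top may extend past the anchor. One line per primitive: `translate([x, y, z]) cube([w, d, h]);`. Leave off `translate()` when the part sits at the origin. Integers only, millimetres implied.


translate([147, 306, 0]) cube([36, 64, 1391]);
translate([468, 306, 0]) cube([36, 64, 1391]);
translate([183, 306, 243]) cube([285, 64, 27]);
translate([183, 306, 545]) cube([285, 64, 27]);
translate([183, 306, 847]) cube([285, 64, 27]);
translate([183, 306, 1149]) cube([285, 64, 27]);


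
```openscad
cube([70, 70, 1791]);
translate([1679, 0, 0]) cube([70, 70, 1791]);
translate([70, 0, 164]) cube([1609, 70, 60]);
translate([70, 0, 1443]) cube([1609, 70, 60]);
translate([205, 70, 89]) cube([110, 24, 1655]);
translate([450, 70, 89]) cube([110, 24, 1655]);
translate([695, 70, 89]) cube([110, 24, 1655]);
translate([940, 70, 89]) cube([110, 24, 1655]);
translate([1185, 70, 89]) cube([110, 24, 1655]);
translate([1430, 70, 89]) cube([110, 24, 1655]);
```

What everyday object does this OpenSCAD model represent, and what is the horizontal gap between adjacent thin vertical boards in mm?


A fence section. The picket gap is 135 mm.

Two posts, two rails, 6 pickets — a fence section. Span 1609 mm holds 6 pickets of 110 mm with 7 equal gaps: ⌊(1609 − 6·110) / 7⌋ = 135 mm.


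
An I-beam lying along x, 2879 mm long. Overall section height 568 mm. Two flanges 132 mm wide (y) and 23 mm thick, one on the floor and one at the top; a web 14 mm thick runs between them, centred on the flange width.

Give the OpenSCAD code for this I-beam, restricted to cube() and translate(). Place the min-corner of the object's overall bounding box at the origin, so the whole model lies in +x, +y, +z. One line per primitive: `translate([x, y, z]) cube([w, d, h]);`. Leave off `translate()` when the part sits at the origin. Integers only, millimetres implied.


cube([2879, 132, 23]);
translate([0, 59, 23]) cube([2879, 14, 522]);
translate([0, 0, 545]) cube([2879, 132, 23]);


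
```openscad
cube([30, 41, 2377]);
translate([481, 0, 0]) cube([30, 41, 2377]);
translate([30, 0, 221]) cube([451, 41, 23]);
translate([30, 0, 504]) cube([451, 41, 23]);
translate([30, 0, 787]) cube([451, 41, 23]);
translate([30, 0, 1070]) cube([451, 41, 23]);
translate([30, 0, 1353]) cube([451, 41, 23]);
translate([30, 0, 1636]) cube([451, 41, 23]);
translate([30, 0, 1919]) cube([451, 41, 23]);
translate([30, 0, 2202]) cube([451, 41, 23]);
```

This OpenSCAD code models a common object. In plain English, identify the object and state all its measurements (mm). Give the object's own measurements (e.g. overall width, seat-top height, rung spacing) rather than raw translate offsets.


A straight ladder. Two 30×41 mm vertical rails, 2377 mm tall, stand 511 mm apart (outside-to-outside) with their front faces coplanar on the −y side. 8 rungs, each 41 mm deep and 23 mm tall, span between the inner faces of the rails, front faces flush with the rails. The lowest rung's underside is at z = 221 mm and rungs are spaced 283 mm apart (underside to underside).


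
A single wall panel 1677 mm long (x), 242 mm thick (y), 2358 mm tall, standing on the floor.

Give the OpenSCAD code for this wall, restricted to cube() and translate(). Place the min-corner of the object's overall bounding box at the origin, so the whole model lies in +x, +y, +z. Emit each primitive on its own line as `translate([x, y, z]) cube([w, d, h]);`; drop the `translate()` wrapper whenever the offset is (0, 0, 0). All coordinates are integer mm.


cube([1677, 242, 2358]);


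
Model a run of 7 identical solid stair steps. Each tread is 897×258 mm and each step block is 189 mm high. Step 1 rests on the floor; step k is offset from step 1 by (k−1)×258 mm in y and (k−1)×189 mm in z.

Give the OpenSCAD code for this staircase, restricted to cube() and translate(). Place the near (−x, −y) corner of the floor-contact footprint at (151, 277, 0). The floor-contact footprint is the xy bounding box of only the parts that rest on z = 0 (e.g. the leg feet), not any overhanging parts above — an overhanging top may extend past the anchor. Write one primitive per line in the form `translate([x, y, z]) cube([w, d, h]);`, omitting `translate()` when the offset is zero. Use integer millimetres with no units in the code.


translate([151, 277, 0]) cube([897, 258, 189]);
translate([151, 535, 189]) cube([897, 258, 189]);
translate([151, 793, 378]) cube([897, 258, 189]);
translate([151, 1051, 567]) cube([897, 258, 189]);
translate([151, 1309, 756]) cube([897, 258, 189]);
translate([151, 1567, 945]) cube([897, 258, 189]);
translate([151, 1825, 1134]) cube([897, 258, 189]);


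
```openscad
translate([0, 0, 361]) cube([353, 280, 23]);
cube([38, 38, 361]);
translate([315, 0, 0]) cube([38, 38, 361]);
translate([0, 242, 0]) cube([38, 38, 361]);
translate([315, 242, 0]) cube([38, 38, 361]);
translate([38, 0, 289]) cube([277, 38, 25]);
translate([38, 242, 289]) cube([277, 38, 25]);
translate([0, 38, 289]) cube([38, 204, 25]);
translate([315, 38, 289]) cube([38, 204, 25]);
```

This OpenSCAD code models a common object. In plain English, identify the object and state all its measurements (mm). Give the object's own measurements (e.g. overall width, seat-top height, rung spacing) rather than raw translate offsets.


A simple wooden stool: a rectangular seat 353 mm (x) by 280 mm (y), 23 mm thick, top face at z = 384 mm, on four square legs, each 38×38 mm in cross-section. The legs rest on z = 0, each flush with a corner of the seat. Four stretchers, 38 mm wide and 25 mm tall, connect adjacent legs with their undersides at z = 289 mm, each running between the inner faces of the legs it joins and aligned with the legs' outer faces on the other axis.


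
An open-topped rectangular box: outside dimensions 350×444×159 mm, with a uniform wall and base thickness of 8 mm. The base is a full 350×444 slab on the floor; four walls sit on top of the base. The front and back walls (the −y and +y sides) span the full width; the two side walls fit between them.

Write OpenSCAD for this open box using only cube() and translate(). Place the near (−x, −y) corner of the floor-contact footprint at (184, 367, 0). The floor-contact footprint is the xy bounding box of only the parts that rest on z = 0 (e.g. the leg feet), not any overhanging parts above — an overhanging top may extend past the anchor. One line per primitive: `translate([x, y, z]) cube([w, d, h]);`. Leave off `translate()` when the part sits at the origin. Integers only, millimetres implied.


translate([184, 367, 0]) cube([350, 444, 8]);
translate([184, 367, 8]) cube([350, 8, 151]);
translate([184, 803, 8]) cube([350, 8, 151]);
translate([184, 375, 8]) cube([8, 428, 151]);
translate([526, 375, 8]) cube([8, 428, 151]);


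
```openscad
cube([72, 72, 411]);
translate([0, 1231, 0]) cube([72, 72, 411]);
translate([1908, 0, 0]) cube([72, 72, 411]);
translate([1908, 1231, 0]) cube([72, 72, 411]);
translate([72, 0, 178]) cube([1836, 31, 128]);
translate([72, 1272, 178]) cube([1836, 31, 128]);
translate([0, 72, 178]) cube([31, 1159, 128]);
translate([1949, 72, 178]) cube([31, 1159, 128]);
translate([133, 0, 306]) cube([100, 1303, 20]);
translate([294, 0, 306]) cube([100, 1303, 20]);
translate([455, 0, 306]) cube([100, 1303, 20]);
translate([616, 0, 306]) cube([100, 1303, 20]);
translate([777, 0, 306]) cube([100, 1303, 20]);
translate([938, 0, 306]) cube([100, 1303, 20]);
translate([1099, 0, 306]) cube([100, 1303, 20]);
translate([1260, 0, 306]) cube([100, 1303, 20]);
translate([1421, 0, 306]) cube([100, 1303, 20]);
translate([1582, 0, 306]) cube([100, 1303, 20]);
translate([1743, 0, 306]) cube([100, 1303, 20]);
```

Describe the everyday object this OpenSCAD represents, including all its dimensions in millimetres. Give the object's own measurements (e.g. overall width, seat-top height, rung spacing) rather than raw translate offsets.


A bed frame 1980 mm long (x) by 1303 mm wide (y). Four 72×72 mm corner posts, 411 mm tall, at the corners of the footprint. Four rails of 31 mm thickness and 128 mm height run between adjacent posts with their undersides at z = 178 mm, their outer faces flush with the outside of the frame (the two x-running rails run between the posts' inner faces; the two y-running rails run between the posts' inner faces). 11 slats, each 100 mm wide (x) and 20 mm thick, lie across the top of the two x-running rails, running the full 1303 mm width of the frame in y; along x they sit between the end posts with a 61 mm gap after the −x posts and between neighbouring slats, leaving 65 mm before the +x posts.


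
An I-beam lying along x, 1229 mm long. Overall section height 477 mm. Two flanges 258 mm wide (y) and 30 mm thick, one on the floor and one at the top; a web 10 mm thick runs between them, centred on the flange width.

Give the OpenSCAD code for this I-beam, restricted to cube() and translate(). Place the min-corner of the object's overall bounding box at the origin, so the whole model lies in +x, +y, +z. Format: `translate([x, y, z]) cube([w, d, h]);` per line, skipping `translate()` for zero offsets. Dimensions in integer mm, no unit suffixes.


cube([1229, 258, 30]);
translate([0, 124, 30]) cube([1229, 10, 417]);
translate([0, 0, 447]) cube([1229, 258, 30]);


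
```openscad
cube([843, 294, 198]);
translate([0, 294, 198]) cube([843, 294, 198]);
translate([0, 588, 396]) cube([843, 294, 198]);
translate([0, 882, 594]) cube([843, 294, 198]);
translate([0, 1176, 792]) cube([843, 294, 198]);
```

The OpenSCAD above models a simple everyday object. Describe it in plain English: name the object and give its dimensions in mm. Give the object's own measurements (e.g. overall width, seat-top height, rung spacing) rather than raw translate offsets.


A straight staircase of 5 solid steps. Each step is 843 mm wide (x), 294 mm deep (y, the going) and 198 mm tall (the rise). The first step rests on the floor; each subsequent step sits one going further in +y and one rise higher in +z, directly behind and above the previous step with no overlap.


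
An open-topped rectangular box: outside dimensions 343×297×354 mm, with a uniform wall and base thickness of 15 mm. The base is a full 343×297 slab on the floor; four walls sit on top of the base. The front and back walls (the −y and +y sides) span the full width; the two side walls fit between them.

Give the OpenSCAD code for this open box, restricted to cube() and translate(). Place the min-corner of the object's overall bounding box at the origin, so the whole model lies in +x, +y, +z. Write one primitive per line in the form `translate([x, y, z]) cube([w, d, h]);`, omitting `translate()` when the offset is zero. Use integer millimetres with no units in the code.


cube([343, 297, 15]);
translate([0, 0, 15]) cube([343, 15, 339]);
translate([0, 282, 15]) cube([343, 15, 339]);
translate([0, 15, 15]) cube([15, 267, 339]);
translate([328, 15, 15]) cube([15, 267, 339]);


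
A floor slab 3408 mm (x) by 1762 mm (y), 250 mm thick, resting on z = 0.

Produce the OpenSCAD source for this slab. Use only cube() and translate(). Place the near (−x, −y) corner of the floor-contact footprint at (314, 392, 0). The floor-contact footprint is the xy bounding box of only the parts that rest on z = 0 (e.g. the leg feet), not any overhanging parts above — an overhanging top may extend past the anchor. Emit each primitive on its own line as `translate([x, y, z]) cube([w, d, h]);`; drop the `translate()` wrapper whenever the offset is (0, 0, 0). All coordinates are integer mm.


translate([314, 392, 0]) cube([3408, 1762, 250]);


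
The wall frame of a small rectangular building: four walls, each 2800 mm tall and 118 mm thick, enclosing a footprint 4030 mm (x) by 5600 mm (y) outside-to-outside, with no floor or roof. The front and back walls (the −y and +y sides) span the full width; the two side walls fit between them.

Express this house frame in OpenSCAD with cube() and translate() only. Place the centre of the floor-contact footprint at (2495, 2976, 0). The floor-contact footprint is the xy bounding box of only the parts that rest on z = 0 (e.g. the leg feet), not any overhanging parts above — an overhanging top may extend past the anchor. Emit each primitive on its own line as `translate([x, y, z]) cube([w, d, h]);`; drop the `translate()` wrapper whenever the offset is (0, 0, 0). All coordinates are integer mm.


translate([480, 176, 0]) cube([4030, 118, 2800]);
translate([480, 5658, 0]) cube([4030, 118, 2800]);
translate([480, 294, 0]) cube([118, 5364, 2800]);
translate([4392, 294, 0]) cube([118, 5364, 2800]);


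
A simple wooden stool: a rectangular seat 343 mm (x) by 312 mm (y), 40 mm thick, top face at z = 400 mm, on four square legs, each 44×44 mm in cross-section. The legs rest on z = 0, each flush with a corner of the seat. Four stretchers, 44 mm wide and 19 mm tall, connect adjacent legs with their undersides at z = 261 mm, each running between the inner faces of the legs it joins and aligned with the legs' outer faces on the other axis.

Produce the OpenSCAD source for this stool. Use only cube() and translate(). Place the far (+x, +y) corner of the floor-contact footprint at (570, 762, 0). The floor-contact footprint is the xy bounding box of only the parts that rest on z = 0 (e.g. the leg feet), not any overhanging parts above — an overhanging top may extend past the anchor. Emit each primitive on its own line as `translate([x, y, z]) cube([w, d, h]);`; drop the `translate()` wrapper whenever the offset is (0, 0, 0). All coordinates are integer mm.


translate([227, 450, 360]) cube([343, 312, 40]);
translate([227, 450, 0]) cube([44, 44, 360]);
translate([526, 450, 0]) cube([44, 44, 360]);
translate([227, 718, 0]) cube([44, 44, 360]);
translate([526, 718, 0]) cube([44, 44, 360]);
translate([271, 450, 261]) cube([255, 44, 19]);
translate([271, 718, 261]) cube([255, 44, 19]);
translate([227, 494, 261]) cube([44, 224, 19]);
translate([526, 494, 261]) cube([44, 224, 19]);


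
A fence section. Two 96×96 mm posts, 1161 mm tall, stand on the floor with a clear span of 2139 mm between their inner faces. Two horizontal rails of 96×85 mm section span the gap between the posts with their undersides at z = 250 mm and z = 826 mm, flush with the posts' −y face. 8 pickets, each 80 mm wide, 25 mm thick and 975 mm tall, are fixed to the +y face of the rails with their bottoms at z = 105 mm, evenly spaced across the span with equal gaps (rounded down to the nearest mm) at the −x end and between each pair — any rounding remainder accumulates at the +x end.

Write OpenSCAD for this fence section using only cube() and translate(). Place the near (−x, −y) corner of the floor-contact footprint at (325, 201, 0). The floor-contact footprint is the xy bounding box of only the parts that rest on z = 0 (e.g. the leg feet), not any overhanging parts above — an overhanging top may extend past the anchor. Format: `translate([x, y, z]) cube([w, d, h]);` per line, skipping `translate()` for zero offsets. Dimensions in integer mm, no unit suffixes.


translate([325, 201, 0]) cube([96, 96, 1161]);
translate([2560, 201, 0]) cube([96, 96, 1161]);
translate([421, 201, 250]) cube([2139, 96, 85]);
translate([421, 201, 826]) cube([2139, 96, 85]);
translate([587, 297, 105]) cube([80, 25, 975]);
translate([833, 297, 105]) cube([80, 25, 975]);
translate([1079, 297, 105]) cube([80, 25, 975]);
translate([1325, 297, 105]) cube([80, 25, 975]);
translate([1571, 297, 105]) cube([80, 25, 975]);
translate([1817, 297, 105]) cube([80, 25, 975]);
translate([2063, 297, 105]) cube([80, 25, 975]);
translate([2309, 297, 105]) cube([80, 25, 975]);


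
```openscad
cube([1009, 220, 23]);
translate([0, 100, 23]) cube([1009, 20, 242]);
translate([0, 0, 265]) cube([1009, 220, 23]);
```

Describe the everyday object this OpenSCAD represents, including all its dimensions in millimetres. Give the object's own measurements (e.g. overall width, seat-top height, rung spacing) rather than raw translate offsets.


An I-beam lying along x, 1009 mm long. Overall section height 288 mm. Two flanges 220 mm wide (y) and 23 mm thick, one on the floor and one at the top; a web 20 mm thick runs between them, centred on the flange width.


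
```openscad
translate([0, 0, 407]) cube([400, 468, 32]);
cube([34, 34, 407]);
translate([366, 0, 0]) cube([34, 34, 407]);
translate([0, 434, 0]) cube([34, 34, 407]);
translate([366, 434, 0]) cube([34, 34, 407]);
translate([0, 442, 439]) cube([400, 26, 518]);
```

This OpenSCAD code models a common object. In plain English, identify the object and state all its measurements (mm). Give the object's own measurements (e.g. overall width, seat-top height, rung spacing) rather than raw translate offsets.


A chair. The seat is a 400×468×32 mm slab with its top at z = 439 mm, on four 34×34 mm corner legs (flush with the seat edges, standing on z = 0). A flat backrest 26 mm thick, 518 mm tall, spans the full seat width and rises from the seat top along its +y edge, rear face flush with the rear of the seat.


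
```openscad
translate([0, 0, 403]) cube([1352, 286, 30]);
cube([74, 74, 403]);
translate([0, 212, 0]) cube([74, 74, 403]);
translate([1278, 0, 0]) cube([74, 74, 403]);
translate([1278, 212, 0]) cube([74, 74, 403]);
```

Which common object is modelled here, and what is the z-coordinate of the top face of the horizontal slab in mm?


A bench. The seat-top height is 433 mm.

A long slab on four corner posts — a bench. The slab sits at z = 403 with thickness 30, so the top is 403 + 30 = 433 mm.


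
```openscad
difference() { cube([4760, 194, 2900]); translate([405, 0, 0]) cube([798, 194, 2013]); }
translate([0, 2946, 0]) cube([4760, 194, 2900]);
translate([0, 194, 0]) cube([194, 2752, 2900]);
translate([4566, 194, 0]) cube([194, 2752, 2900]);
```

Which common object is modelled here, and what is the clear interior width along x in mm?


A single room. The interior width is 4372 mm.

Four walls enclosing a rectangle with a door in the front wall — a room. Outside width 4760 minus two 194 mm walls gives 4372 mm.


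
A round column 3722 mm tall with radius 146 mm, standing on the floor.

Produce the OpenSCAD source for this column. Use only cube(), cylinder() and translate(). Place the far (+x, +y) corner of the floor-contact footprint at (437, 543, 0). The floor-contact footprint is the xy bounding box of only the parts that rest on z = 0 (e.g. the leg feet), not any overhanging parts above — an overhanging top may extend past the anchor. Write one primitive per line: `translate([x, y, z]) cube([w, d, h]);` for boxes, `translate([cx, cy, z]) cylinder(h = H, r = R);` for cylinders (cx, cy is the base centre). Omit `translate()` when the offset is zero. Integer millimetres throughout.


translate([291, 397, 0]) cylinder(h = 3722, r = 146);


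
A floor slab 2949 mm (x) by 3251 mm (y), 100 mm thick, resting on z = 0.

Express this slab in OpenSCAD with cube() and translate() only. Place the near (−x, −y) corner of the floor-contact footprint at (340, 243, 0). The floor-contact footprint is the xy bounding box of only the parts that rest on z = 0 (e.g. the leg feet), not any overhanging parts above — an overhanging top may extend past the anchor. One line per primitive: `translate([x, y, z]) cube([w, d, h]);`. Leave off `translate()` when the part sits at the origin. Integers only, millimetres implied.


translate([340, 243, 0]) cube([2949, 3251, 100]);


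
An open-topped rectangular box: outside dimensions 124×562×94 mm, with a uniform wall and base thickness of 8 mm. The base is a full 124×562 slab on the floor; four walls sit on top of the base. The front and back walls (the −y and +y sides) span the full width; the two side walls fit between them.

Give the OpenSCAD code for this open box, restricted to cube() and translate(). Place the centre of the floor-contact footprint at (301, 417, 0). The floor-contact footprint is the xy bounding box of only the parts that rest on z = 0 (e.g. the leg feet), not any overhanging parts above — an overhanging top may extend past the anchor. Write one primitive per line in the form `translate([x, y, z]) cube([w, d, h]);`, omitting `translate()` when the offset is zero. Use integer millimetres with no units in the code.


translate([239, 136, 0]) cube([124, 562, 8]);
translate([239, 136, 8]) cube([124, 8, 86]);
translate([239, 690, 8]) cube([124, 8, 86]);
translate([239, 144, 8]) cube([8, 546, 86]);
translate([355, 144, 8]) cube([8, 546, 86]);


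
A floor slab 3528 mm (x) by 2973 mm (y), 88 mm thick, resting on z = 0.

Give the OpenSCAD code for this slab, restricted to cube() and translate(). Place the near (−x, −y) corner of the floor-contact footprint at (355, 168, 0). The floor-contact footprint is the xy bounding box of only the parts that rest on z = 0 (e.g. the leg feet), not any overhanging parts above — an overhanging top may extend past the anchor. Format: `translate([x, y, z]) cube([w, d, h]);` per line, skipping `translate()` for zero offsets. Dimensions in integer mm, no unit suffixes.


translate([355, 168, 0]) cube([3528, 2973, 88]);


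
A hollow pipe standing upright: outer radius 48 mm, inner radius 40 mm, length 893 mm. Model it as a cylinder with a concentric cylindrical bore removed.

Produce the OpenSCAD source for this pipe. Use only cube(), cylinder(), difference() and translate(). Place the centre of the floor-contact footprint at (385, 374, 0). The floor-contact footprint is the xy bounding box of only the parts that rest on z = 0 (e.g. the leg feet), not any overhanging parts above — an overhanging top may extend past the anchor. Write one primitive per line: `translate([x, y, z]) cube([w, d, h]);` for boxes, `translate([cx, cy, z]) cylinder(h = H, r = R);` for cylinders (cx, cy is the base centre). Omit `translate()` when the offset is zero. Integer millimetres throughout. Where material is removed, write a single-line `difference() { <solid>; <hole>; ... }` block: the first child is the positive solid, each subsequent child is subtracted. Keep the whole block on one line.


difference() { translate([385, 374, 0]) cylinder(h = 893, r = 48); translate([385, 374, 0]) cylinder(h = 893, r = 40); }


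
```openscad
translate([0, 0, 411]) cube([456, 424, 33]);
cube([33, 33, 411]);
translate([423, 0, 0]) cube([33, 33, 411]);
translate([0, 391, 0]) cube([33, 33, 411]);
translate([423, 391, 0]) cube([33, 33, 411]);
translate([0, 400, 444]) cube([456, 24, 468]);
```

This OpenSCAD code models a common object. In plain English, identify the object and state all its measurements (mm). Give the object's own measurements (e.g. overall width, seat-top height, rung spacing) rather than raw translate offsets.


A chair. The seat is a 456×424×33 mm slab with its top at z = 444 mm, on four 33×33 mm corner legs (flush with the seat edges, standing on z = 0). A flat backrest 24 mm thick, 468 mm tall, spans the full seat width and rises from the seat top along its +y edge, rear face flush with the rear of the seat.


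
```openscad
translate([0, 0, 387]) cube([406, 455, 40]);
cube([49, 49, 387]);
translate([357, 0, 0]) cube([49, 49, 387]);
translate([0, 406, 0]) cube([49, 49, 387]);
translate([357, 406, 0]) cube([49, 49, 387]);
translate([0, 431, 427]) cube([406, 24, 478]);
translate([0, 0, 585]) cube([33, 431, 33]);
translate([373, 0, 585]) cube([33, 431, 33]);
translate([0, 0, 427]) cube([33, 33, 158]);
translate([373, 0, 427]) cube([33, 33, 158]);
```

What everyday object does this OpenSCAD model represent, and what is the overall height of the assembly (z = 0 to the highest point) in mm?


A chair. The overall height is 905 mm.

A slab on four corner posts with a tall panel at the back — a chair. The seat slab sits at z = 387 with thickness 40, and the 478 mm backrest starts at the seat top, so the overall height is 387 + 40 + 478 = 905 mm.


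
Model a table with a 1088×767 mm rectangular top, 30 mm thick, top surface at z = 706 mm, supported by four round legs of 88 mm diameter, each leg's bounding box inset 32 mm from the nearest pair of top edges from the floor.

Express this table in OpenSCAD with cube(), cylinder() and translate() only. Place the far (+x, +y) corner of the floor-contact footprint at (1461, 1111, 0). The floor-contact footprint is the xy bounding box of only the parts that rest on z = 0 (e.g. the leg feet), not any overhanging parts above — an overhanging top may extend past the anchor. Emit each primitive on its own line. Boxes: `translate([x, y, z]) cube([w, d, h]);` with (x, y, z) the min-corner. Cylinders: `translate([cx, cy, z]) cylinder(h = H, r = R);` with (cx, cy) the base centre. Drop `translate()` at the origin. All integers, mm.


translate([405, 376, 676]) cube([1088, 767, 30]);
translate([481, 452, 0]) cylinder(h = 676, r = 44);
translate([1417, 452, 0]) cylinder(h = 676, r = 44);
translate([481, 1067, 0]) cylinder(h = 676, r = 44);
translate([1417, 1067, 0]) cylinder(h = 676, r = 44);


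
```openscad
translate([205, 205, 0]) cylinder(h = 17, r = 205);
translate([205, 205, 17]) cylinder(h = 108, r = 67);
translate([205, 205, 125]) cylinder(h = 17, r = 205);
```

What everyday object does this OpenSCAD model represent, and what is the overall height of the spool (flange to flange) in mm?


A spool. The overall height is 142 mm.

Three coaxial cylinders, large–small–large — a spool. Two 17 mm flanges and a 108 mm core give 17 + 108 + 17 = 142 mm.


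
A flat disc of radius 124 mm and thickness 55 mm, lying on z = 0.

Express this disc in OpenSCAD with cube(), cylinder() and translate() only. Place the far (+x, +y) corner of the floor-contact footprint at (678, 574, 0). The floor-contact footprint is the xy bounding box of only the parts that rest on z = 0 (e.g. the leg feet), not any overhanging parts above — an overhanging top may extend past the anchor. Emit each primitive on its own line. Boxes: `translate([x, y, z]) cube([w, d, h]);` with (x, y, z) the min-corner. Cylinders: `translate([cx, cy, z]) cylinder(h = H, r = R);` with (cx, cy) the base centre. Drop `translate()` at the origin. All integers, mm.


translate([554, 450, 0]) cylinder(h = 55, r = 124);


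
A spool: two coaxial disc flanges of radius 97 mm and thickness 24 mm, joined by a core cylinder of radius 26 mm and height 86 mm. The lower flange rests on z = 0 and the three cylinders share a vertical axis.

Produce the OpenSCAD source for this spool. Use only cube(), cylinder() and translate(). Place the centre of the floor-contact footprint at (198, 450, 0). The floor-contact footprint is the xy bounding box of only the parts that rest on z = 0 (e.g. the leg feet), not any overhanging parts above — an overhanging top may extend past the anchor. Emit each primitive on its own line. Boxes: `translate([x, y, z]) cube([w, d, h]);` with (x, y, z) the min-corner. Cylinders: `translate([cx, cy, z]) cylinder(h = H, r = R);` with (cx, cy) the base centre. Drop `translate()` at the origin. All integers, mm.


translate([198, 450, 0]) cylinder(h = 24, r = 97);
translate([198, 450, 24]) cylinder(h = 86, r = 26);
translate([198, 450, 110]) cylinder(h = 24, r = 97);


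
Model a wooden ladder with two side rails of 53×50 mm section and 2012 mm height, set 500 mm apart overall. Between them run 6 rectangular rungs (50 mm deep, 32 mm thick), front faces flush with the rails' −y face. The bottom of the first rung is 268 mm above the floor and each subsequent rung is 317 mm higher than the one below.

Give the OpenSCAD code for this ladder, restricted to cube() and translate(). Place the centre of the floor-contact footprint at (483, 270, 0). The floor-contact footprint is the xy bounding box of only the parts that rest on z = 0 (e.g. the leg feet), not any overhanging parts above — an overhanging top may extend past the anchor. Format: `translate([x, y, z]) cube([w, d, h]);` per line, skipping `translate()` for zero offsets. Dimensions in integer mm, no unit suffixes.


translate([233, 245, 0]) cube([53, 50, 2012]);
translate([680, 245, 0]) cube([53, 50, 2012]);
translate([286, 245, 268]) cube([394, 50, 32]);
translate([286, 245, 585]) cube([394, 50, 32]);
translate([286, 245, 902]) cube([394, 50, 32]);
translate([286, 245, 1219]) cube([394, 50, 32]);
translate([286, 245, 1536]) cube([394, 50, 32]);
translate([286, 245, 1853]) cube([394, 50, 32]);


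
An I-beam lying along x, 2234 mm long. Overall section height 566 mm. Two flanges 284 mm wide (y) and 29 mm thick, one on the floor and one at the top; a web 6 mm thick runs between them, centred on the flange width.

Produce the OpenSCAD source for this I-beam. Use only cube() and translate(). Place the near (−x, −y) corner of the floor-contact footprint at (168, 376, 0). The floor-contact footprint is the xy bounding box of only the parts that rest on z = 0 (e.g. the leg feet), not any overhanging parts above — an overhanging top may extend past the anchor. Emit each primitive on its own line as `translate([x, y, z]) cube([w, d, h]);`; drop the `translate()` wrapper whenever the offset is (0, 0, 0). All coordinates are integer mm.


translate([168, 376, 0]) cube([2234, 284, 29]);
translate([168, 515, 29]) cube([2234, 6, 508]);
translate([168, 376, 537]) cube([2234, 284, 29]);


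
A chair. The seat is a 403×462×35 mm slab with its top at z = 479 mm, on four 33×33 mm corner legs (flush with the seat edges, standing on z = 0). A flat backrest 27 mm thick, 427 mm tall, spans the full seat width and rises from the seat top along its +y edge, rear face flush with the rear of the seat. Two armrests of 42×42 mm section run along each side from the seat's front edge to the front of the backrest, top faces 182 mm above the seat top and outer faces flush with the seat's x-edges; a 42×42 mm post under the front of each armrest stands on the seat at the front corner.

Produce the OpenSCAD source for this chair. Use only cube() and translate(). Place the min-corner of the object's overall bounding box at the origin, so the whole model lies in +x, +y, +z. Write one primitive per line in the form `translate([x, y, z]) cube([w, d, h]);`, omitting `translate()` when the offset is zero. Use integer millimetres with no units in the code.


translate([0, 0, 444]) cube([403, 462, 35]);
cube([33, 33, 444]);
translate([370, 0, 0]) cube([33, 33, 444]);
translate([0, 429, 0]) cube([33, 33, 444]);
translate([370, 429, 0]) cube([33, 33, 444]);
translate([0, 435, 479]) cube([403, 27, 427]);
translate([0, 0, 619]) cube([42, 435, 42]);
translate([361, 0, 619]) cube([42, 435, 42]);
translate([0, 0, 479]) cube([42, 42, 140]);
translate([361, 0, 479]) cube([42, 42, 140]);


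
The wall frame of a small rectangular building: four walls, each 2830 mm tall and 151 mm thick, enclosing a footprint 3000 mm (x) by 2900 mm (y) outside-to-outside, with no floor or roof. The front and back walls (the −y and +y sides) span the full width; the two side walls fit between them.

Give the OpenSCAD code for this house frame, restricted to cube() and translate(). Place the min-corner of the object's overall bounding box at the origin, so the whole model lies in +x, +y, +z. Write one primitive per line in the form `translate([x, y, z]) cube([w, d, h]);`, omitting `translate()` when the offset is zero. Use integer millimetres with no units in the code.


cube([3000, 151, 2830]);
translate([0, 2749, 0]) cube([3000, 151, 2830]);
translate([0, 151, 0]) cube([151, 2598, 2830]);
translate([2849, 151, 0]) cube([151, 2598, 2830]);


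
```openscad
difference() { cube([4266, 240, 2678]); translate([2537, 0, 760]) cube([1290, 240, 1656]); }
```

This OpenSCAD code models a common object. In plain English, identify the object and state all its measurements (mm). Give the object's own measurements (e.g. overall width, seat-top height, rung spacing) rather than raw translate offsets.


A wall 4266 mm long (x), 240 mm thick (y), 2678 mm tall, with a rectangular window opening cut through it. The opening is 1290 mm wide and 1656 mm tall; its sill is at z = 760 mm and its near (−x) edge is 2537 mm from the wall's −x end. The opening passes through the full wall thickness.


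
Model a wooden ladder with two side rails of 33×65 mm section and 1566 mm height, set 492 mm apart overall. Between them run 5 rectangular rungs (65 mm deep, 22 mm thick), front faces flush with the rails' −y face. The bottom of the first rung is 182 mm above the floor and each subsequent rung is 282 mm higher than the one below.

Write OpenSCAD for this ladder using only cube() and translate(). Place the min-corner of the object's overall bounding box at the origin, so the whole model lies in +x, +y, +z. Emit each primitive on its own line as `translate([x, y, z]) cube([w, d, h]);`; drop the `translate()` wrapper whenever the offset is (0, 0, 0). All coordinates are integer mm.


cube([33, 65, 1566]);
translate([459, 0, 0]) cube([33, 65, 1566]);
translate([33, 0, 182]) cube([426, 65, 22]);
translate([33, 0, 464]) cube([426, 65, 22]);
translate([33, 0, 746]) cube([426, 65, 22]);
translate([33, 0, 1028]) cube([426, 65, 22]);
translate([33, 0, 1310]) cube([426, 65, 22]);


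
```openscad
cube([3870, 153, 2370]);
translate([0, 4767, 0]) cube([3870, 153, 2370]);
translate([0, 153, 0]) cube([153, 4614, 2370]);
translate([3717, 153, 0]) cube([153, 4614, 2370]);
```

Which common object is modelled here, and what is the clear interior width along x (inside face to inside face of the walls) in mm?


A house (or room) frame. The interior width is 3564 mm.

Four 2370 mm walls enclosing a rectangle with no floor or roof — a room or house frame. Outside width is 3870 mm and wall thickness is 153 mm, so the interior width is 3870 − 2 × 153 = 3564 mm.


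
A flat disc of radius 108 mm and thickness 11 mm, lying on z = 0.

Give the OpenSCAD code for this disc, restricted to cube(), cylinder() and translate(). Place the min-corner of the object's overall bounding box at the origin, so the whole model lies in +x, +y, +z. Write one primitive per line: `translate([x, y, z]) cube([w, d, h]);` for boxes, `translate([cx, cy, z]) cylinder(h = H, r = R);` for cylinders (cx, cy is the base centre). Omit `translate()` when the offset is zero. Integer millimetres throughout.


translate([108, 108, 0]) cylinder(h = 11, r = 108);


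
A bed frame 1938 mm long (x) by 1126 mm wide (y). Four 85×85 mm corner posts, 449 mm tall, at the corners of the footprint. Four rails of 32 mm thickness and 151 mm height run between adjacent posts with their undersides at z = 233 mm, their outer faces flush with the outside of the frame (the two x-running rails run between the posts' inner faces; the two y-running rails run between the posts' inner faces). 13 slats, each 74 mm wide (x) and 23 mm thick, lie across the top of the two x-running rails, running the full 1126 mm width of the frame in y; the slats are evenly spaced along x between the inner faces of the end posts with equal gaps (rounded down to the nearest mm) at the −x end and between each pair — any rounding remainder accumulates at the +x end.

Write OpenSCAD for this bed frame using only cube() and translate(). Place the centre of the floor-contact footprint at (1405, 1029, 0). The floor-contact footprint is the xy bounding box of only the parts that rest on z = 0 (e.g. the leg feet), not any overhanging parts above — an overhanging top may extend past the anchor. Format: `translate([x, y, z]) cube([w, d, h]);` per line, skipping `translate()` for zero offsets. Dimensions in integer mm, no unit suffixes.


translate([436, 466, 0]) cube([85, 85, 449]);
translate([436, 1507, 0]) cube([85, 85, 449]);
translate([2289, 466, 0]) cube([85, 85, 449]);
translate([2289, 1507, 0]) cube([85, 85, 449]);
translate([521, 466, 233]) cube([1768, 32, 151]);
translate([521, 1560, 233]) cube([1768, 32, 151]);
translate([436, 551, 233]) cube([32, 956, 151]);
translate([2342, 551, 233]) cube([32, 956, 151]);
translate([578, 466, 384]) cube([74, 1126, 23]);
translate([709, 466, 384]) cube([74, 1126, 23]);
translate([840, 466, 384]) cube([74, 1126, 23]);
translate([971, 466, 384]) cube([74, 1126, 23]);
translate([1102, 466, 384]) cube([74, 1126, 23]);
translate([1233, 466, 384]) cube([74, 1126, 23]);
translate([1364, 466, 384]) cube([74, 1126, 23]);
translate([1495, 466, 384]) cube([74, 1126, 23]);
translate([1626, 466, 384]) cube([74, 1126, 23]);
translate([1757, 466, 384]) cube([74, 1126, 23]);
translate([1888, 466, 384]) cube([74, 1126, 23]);
translate([2019, 466, 384]) cube([74, 1126, 23]);
translate([2150, 466, 384]) cube([74, 1126, 23]);


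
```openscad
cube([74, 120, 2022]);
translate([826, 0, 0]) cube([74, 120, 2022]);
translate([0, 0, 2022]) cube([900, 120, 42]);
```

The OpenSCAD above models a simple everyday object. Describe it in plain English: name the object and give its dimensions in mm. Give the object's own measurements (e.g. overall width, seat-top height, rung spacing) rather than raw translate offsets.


A door frame. The clear opening is 752 mm wide and 2022 mm high. Two 74 mm wide jambs, 120 mm deep, stand either side of the opening from the floor to the top of the opening. A 42 mm thick head sits across the top of both jambs, spanning the full outside width of the frame.


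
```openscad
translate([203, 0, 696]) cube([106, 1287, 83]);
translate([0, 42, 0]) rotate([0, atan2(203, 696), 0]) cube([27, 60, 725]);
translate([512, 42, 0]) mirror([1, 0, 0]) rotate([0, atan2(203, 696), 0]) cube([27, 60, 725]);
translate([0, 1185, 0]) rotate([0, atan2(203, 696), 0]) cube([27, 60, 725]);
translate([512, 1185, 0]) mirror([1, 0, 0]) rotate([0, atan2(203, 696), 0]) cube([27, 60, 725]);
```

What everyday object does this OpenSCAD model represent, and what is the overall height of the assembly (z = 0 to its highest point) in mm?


A sawhorse. The overall height is 779 mm.

A beam across two mirrored pairs of raked legs — a sawhorse. The beam's underside is at z = 696 (matching the legs' vertical rise in atan2(203, 696)) and the beam is 83 mm tall, so its top is at 696 + 83 = 779 mm. The raked legs top out at the beam's underside, so that is the highest point.
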